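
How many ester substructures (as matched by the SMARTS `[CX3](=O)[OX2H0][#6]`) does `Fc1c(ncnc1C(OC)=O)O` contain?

1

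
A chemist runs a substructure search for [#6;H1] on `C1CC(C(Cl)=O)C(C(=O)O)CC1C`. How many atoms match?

3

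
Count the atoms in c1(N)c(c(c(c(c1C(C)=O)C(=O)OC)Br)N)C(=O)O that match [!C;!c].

The query [!C;!c] means: neither aliphatic nor aromatic carbon — same as [!#6].
Check the 19 heavy atoms by environment: 6× c (aromatic) → no; 2× N → match; 1× Br → match; 5× C → no; 5× O → match.
Summing the matching environments: 2 + 1 + 5 = 8 matching atoms.

8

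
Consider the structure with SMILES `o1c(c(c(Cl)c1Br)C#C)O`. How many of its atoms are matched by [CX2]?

2

Check the 10 heavy atoms by environment: 1× o (aromatic, X2) → no; 4× c (aromatic, X3) → no; 2× C (X2) → match; 1× Br (X1) → no; 1× O (X2) → no; 1× Cl (X1) → no.
That gives 2 matching atoms.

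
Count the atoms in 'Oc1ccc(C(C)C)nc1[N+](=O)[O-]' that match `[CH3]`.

2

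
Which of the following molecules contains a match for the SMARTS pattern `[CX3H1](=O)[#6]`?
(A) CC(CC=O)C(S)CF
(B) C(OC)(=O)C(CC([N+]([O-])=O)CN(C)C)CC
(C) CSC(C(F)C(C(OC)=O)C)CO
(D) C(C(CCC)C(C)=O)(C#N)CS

A

[CX3H1](=O)[#6] describes an sp2 carbon with one H, double-bonded to O and single-bonded to carbon (an aldehyde).
(A) contains an aldehyde (-CHO), which satisfies every atom and bond constraint.
(B) has a methyl-ester group (-C(=O)OCH3) but the carbonyl carbon has H0, not H1.
(C) has a methyl-ester group (-C(=O)OCH3) but the carbonyl carbon has H0, not H1.
(D) has an acetyl/ketone group (-C(=O)CH3) but the carbonyl carbon has H0 (two carbon neighbours), not H1.
So the answer is (A).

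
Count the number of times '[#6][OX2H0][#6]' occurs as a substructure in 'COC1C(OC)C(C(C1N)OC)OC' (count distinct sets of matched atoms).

[#6][OX2H0][#6] is the SMARTS for an ether: an aliphatic oxygen bridging two carbons with no H on the oxygen.
The molecule carries 4 separate instances of a methoxy ether (-OCH3) meeting every constraint; each maps to a distinct set of atoms, giving 4 matches.

4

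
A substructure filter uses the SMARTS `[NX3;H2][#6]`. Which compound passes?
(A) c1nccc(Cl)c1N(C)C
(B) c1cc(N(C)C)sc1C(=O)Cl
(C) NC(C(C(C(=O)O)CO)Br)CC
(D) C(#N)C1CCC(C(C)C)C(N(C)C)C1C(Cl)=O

C

[NX3;H2][#6] describes a trivalent nitrogen with two H attached to carbon (a primary amine).
(A) has a dimethylamino group (-N(CH3)2) but the nitrogen has H0, not H2.
(B) has a dimethylamino group (-N(CH3)2) but the nitrogen has H0, not H2.
(C) contains a primary amino group (-NH2), which satisfies every atom and bond constraint.
(D) has a nitrile (-C#N) but the nitrogen is NX1 (triple-bonded), not NX3 with two H.
So the answer is (C).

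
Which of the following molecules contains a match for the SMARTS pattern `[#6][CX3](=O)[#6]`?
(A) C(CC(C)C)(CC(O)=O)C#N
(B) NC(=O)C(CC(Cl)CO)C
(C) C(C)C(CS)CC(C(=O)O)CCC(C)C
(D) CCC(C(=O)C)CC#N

D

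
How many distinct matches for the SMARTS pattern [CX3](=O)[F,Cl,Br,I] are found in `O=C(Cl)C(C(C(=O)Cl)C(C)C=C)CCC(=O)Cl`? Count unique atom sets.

[CX3](=O)[F,Cl,Br,I] is the SMARTS for an acyl halide: a carbonyl carbon bonded to a halogen.
The molecule carries 3 separate instances of an acyl chloride (-C(=O)Cl) meeting every constraint; each maps to a distinct set of atoms, giving 3 matches.

3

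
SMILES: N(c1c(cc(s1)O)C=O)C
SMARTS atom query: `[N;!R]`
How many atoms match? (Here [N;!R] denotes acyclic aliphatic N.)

The query [N;!R] means: aliphatic nitrogen not in a ring.
Check the 10 heavy atoms by environment: 1× s (aromatic, in 5-ring) → no; 4× c (aromatic, in 5-ring) → no; 2× O (acyclic) → no; 2× C (acyclic) → no; 1× N (acyclic) → match.
That gives 1 matching atom.

1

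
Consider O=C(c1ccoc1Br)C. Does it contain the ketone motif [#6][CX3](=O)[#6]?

Yes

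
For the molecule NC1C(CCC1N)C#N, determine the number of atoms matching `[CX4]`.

5

Check the 9 heavy atoms by environment: 5× C (X4) → match; 1× C (X2) → no; 1× N (X1) → no; 2× N (X3) → no.
That gives 5 matching atoms.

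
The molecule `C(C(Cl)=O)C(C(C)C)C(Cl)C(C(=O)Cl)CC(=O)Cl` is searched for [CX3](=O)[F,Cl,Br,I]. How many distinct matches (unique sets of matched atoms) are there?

3

[CX3](=O)[F,Cl,Br,I] is the SMARTS for an acyl halide: a carbonyl carbon bonded to a halogen.
The molecule carries 3 separate instances of an acyl chloride (-C(=O)Cl) meeting every constraint; each maps to a distinct set of atoms, giving 3 matches.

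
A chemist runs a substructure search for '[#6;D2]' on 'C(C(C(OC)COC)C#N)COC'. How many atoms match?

4

The query [#6;D2] means: any carbon bonded to exactly two heavy atoms.
Check the 13 heavy atoms by environment: 4× C (D2) → match; 2× C (D3) → no; 1× N (D1) → no; 3× O (D2) → no; 3× C (D1) → no.
That gives 4 matching atoms.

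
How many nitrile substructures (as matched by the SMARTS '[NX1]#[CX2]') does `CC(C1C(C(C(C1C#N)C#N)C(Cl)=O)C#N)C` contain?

[NX1]#[CX2] is the SMARTS for a nitrile: a nitrogen triple-bonded to a two-connected carbon.
The molecule carries 3 separate instances of a nitrile (-C#N) meeting every constraint; each maps to a distinct set of atoms, giving 3 matches.

3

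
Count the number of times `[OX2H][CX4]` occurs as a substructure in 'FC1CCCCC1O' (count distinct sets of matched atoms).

1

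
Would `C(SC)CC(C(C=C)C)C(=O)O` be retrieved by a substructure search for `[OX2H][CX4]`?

The pattern [OX2H][CX4] describes a hydroxyl oxygen bound to an sp3 (X4) carbon — an aliphatic alcohol.
The closest candidate here is a carboxylic acid group (-C(=O)OH), but the -OH is on a CX3 carbonyl carbon, not a CX4 carbon. No other fragment satisfies the full query, so there is no match.

No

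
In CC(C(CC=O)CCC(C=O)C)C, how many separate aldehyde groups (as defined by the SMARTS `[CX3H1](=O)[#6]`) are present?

[CX3H1](=O)[#6] is the SMARTS for an aldehyde: an sp2 carbon with one H, double-bonded to O and single-bonded to carbon.
The molecule carries 2 separate instances of an aldehyde (-CHO) meeting every constraint; each maps to a distinct set of atoms, giving 2 matches.

2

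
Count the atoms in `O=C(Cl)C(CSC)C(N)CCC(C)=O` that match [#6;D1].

2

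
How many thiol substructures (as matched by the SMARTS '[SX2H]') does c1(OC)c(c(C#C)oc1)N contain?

[SX2H] is the SMARTS for a thiol: an aliphatic sulfur with two connections, one being H.
No fragment in the molecule satisfies every constraint, giving 0 matches.

0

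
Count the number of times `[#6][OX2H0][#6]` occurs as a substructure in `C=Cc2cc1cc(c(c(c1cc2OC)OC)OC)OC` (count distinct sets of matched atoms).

4

[#6][OX2H0][#6] is the SMARTS for an ether: an aliphatic oxygen bridging two carbons with no H on the oxygen.
The molecule carries 4 separate instances of a methoxy ether (-OCH3) meeting every constraint; each maps to a distinct set of atoms, giving 4 matches.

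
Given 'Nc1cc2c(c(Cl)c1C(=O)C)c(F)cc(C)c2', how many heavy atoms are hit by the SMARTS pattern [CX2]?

Check the 17 heavy atoms by environment: 10× c (aromatic, X3) → no; 1× N (X3) → no; 1× F (X1) → no; 1× C (X3) → no; 1× O (X1) → no; 2× C (X4) → no; 1× Cl (X1) → no.
No environment satisfies the query, so 0 matching atoms.

0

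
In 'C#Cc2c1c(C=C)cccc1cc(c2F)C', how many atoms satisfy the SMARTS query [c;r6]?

10

The query [c;r6] means: aromatic carbon that belongs to a six-membered ring.
Check the 16 heavy atoms by environment: 10× c (aromatic, in 6-ring) → match; 5× C (acyclic) → no; 1× F (acyclic) → no.
That gives 10 matching atoms.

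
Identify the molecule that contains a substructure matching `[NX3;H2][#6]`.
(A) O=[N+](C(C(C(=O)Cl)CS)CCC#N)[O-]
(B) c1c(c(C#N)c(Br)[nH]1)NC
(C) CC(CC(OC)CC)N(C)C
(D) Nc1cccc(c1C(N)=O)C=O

D

[NX3;H2][#6] describes a trivalent nitrogen with two H attached to carbon (a primary amine).
(A) has a nitro group (-[N+](=O)[O-]) but the nitrogen is [N+] with no H, not NX3H2.
(B) has a nitrile (-C#N) but the nitrogen is NX1 (triple-bonded), not NX3 with two H.
(C) has a dimethylamino group (-N(CH3)2) but the nitrogen has H0, not H2.
(D) contains a primary amino group (-NH2), which satisfies every atom and bond constraint.
So the answer is (D).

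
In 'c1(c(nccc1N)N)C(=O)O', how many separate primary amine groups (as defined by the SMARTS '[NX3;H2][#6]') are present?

2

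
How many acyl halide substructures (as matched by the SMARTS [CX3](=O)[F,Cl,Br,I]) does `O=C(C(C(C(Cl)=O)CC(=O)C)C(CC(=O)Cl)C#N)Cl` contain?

[CX3](=O)[F,Cl,Br,I] is the SMARTS for an acyl halide: a carbonyl carbon bonded to a halogen.
The molecule carries 3 separate instances of an acyl chloride (-C(=O)Cl) meeting every constraint; each maps to a distinct set of atoms, giving 3 matches.

3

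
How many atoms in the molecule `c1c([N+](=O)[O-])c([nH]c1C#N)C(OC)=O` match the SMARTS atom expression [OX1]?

The query [OX1] means: aliphatic oxygen with one total connection — typically a carbonyl =O or an oxide.
Check the 14 heavy atoms by environment: 1× n (aromatic, X3) → no; 4× c (aromatic, X3) → no; 1× C (X3) → no; 2× O (X1) → match; 1× O (X2) → no; 1× C (X4) → no; 1× N (charge +1, X3) → no; 1× O (charge -1, X1) → match; 1× C (X2) → no; 1× N (X1) → no.
Summing the matching environments: 2 + 1 = 3 matching atoms.

3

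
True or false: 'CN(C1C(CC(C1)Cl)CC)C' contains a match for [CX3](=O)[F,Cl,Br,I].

The pattern [CX3](=O)[F,Cl,Br,I] describes a carbonyl carbon bonded to a halogen — an acyl halide.
The closest candidate here is a chloro substituent, but the Cl is not on a carbonyl carbon. No other fragment satisfies the full query, so there is no match.

False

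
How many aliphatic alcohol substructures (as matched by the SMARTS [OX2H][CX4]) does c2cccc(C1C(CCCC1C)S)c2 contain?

0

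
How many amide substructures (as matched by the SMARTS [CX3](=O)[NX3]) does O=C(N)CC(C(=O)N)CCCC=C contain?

[CX3](=O)[NX3] is the SMARTS for an amide: a carbonyl carbon bonded to a trivalent nitrogen.
The molecule carries 2 separate instances of a primary amide (-C(=O)NH2) meeting every constraint; each maps to a distinct set of atoms, giving 2 matches.

2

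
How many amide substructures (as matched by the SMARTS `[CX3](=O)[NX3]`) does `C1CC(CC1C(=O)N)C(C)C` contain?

1

[CX3](=O)[NX3] is the SMARTS for an amide: a carbonyl carbon bonded to a trivalent nitrogen.
Exactly one fragment in the molecule meets all constraints, giving 1 match.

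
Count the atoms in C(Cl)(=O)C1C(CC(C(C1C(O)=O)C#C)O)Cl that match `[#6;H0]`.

3

The query [#6;H0] means: any carbon with no attached hydrogen.
Check the 16 heavy atoms by environment: 6× C (H1) → no; 1× C (H2) → no; 2× O (H1) → no; 2× Cl (H0) → no; 3× C (H0) → match; 2× O (H0) → no.
That gives 3 matching atoms.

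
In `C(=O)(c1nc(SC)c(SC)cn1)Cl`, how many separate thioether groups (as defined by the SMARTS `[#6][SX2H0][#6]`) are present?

2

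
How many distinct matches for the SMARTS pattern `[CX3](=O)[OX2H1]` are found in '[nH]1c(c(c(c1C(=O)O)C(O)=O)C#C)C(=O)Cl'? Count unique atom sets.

2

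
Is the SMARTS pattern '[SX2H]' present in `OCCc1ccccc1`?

No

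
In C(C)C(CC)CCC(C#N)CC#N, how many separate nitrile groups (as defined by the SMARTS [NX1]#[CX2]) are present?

2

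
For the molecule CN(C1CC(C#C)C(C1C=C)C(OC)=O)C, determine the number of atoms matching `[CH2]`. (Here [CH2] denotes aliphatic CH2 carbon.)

2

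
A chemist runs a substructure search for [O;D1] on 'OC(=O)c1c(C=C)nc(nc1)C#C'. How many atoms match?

The query [O;D1] means: aliphatic oxygen bonded to exactly one heavy atom.
Check the 13 heavy atoms by environment: 2× n (aromatic, D2) → no; 3× c (aromatic, D3) → no; 1× c (aromatic, D2) → no; 2× C (D2) → no; 2× C (D1) → no; 1× C (D3) → no; 2× O (D1) → match.
That gives 2 matching atoms.

2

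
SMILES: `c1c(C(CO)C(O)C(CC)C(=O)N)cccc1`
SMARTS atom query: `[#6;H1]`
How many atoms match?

8

The query [#6;H1] means: any carbon bearing exactly one hydrogen.
Check the 17 heavy atoms by environment: 2× C (H2) → no; 3× C (H1) → match; 2× O (H1) → no; 1× C (H0) → no; 1× O (H0) → no; 1× N (H2) → no; 1× c (aromatic, H0) → no; 5× c (aromatic, H1) → match; 1× C (H3) → no.
Summing the matching environments: 3 + 5 = 8 matching atoms.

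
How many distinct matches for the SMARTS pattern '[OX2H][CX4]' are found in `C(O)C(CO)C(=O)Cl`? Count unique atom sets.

2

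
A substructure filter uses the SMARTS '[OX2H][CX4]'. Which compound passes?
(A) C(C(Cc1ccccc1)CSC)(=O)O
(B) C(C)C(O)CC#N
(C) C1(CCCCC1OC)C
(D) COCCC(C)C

B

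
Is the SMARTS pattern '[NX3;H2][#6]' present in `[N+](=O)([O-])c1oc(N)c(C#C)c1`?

Yes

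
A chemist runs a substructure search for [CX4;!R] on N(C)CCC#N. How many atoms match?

3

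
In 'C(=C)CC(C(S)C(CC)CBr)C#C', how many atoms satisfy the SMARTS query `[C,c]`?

Check the 13 heavy atoms by environment: 11× C → match; 1× S → no; 1× Br → no.
That gives 11 matching atoms.

11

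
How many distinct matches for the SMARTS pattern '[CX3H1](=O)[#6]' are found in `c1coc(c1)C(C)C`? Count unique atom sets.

[CX3H1](=O)[#6] is the SMARTS for an aldehyde: an sp2 carbon with one H, double-bonded to O and single-bonded to carbon.
No fragment in the molecule satisfies every constraint, giving 0 matches.

0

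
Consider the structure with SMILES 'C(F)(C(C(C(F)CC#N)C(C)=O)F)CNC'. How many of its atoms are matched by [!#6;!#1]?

The query [!#6;!#1] means: not carbon and not hydrogen — any heteroatom.
Check the 16 heavy atoms by environment: 10× C → no; 2× N → match; 3× F → match; 1× O → match.
Summing the matching environments: 2 + 3 + 1 = 6 matching atoms.

6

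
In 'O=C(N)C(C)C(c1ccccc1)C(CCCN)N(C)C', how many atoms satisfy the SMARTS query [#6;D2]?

Check the 20 heavy atoms by environment: 3× C (D1) → no; 4× C (D3) → no; 3× C (D2) → match; 1× c (aromatic, D3) → no; 5× c (aromatic, D2) → match; 1× N (D3) → no; 1× O (D1) → no; 2× N (D1) → no.
Summing the matching environments: 3 + 5 = 8 matching atoms.

8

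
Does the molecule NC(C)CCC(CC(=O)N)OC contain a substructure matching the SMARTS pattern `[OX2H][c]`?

No

The pattern [OX2H][c] describes a hydroxyl oxygen attached to an aromatic carbon — a phenol.
The closest candidate here is a methoxy ether (-OCH3), but the oxygen has H0, not H1. No other fragment satisfies the full query, so there is no match.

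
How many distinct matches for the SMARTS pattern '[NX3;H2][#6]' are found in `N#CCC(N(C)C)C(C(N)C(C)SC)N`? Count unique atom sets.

2

[NX3;H2][#6] is the SMARTS for a primary amine: a trivalent nitrogen with two H attached to carbon.
The molecule carries 2 separate instances of a primary amino group (-NH2) meeting every constraint; each maps to a distinct set of atoms, giving 2 matches.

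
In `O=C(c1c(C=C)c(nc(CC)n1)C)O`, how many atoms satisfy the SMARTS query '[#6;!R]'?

The query [#6;!R] means: carbon not in any ring.
Check the 14 heavy atoms by environment: 2× n (aromatic, in 6-ring) → no; 4× c (aromatic, in 6-ring) → no; 6× C (acyclic) → match; 2× O (acyclic) → no.
That gives 6 matching atoms.

6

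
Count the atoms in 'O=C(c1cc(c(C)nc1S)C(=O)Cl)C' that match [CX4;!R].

The query [CX4;!R] means: aliphatic carbon with four total connections, not in a ring.
Check the 14 heavy atoms by environment: 1× n (aromatic, X2, in 6-ring) → no; 5× c (aromatic, X3, in 6-ring) → no; 2× C (X3, acyclic) → no; 2× O (X1, acyclic) → no; 1× Cl (X1, acyclic) → no; 2× C (X4, acyclic) → match; 1× S (X2, acyclic) → no.
That gives 2 matching atoms.

2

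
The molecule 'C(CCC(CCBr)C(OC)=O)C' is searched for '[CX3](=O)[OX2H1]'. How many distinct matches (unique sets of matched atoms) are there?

0

[CX3](=O)[OX2H1] is the SMARTS for a carboxylic acid: an sp2 carbon double-bonded to O and single-bonded to an -OH oxygen.
The molecule has a methyl-ester group (-C(=O)OCH3), but the singly-bonded O has no H (OX2H0, not OX2H1); nothing else fits, so there are 0 matches.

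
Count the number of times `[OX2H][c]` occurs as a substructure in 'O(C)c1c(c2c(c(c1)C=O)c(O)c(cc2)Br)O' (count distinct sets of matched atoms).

2

[OX2H][c] is the SMARTS for a phenol: a hydroxyl oxygen attached to an aromatic carbon.
The molecule carries 2 separate instances of a hydroxyl group (-OH) meeting every constraint; each maps to a distinct set of atoms, giving 2 matches.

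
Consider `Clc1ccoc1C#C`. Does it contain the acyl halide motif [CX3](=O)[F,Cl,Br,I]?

No

The pattern [CX3](=O)[F,Cl,Br,I] describes a carbonyl carbon bonded to a halogen — an acyl halide.
The closest candidate here is a chloro substituent, but the Cl is not on a carbonyl carbon. No other fragment satisfies the full query, so there is no match.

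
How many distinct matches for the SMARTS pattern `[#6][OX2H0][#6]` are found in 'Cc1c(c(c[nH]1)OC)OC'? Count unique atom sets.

2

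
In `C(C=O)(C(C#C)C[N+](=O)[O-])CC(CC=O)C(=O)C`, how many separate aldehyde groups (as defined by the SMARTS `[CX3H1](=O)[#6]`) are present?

[CX3H1](=O)[#6] is the SMARTS for an aldehyde: an sp2 carbon with one H, double-bonded to O and single-bonded to carbon.
The molecule carries 2 separate instances of an aldehyde (-CHO) meeting every constraint; each maps to a distinct set of atoms, giving 2 matches.

2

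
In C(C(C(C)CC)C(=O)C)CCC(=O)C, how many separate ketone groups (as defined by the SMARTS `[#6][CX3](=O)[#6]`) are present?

2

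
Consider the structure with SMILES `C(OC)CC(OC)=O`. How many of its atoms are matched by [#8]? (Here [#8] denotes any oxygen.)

Check the 8 heavy atoms by environment: 5× C → no; 3× O → match.
That gives 3 matching atoms.

3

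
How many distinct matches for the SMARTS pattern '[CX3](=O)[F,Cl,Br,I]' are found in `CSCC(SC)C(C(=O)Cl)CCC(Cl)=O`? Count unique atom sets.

[CX3](=O)[F,Cl,Br,I] is the SMARTS for an acyl halide: a carbonyl carbon bonded to a halogen.
The molecule carries 2 separate instances of an acyl chloride (-C(=O)Cl) meeting every constraint; each maps to a distinct set of atoms, giving 2 matches.

2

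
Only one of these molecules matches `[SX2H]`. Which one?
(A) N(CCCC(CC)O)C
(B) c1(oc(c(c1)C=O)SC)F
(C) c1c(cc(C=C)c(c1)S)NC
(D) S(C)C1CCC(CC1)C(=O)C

[SX2H] describes an aliphatic sulfur with two connections, one being H (a thiol).
(A) has a hydroxyl group (-OH) but it is an -OH, not an -SH.
(B) has a methylthio ether (-SCH3) but the sulfur has H0 (bonded to two carbons), not H1.
(C) contains a thiol (-SH), which satisfies every atom and bond constraint.
(D) has a methylthio ether (-SCH3) but the sulfur has H0 (bonded to two carbons), not H1.
So the answer is (C).

C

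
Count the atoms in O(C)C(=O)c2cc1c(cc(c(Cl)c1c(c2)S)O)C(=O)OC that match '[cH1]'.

3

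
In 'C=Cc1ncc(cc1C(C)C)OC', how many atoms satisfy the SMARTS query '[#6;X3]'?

The query [#6;X3] means: any carbon (aromatic or not) with three total connections.
Check the 13 heavy atoms by environment: 1× n (aromatic, X2) → no; 5× c (aromatic, X3) → match; 4× C (X4) → no; 2× C (X3) → match; 1× O (X2) → no.
Summing the matching environments: 5 + 2 = 7 matching atoms.

7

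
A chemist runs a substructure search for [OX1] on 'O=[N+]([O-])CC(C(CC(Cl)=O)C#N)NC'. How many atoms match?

3

The query [OX1] means: aliphatic oxygen with one total connection — typically a carbonyl =O or an oxide.
Check the 14 heavy atoms by environment: 5× C (X4) → no; 1× C (X3) → no; 2× O (X1) → match; 1× Cl (X1) → no; 1× N (charge +1, X3) → no; 1× O (charge -1, X1) → match; 1× C (X2) → no; 1× N (X1) → no; 1× N (X3) → no.
Summing the matching environments: 2 + 1 = 3 matching atoms.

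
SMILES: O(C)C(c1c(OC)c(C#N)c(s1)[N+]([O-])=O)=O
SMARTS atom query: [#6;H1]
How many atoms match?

The query [#6;H1] means: any carbon bearing exactly one hydrogen.
Check the 16 heavy atoms by environment: 1× s (aromatic, H0) → no; 4× c (aromatic, H0) → no; 1× N (charge +1, H0) → no; 1× O (charge -1, H0) → no; 4× O (H0) → no; 2× C (H0) → no; 2× C (H3) → no; 1× N (H0) → no.
No environment satisfies the query, so 0 matching atoms.

0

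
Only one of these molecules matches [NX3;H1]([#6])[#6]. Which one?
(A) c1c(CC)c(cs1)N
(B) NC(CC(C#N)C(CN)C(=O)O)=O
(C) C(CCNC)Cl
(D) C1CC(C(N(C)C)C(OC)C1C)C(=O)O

[NX3;H1]([#6])[#6] describes a trivalent nitrogen with one H, bonded to two carbons (a secondary amine).
(A) has a primary amino group (-NH2) but the nitrogen has H2 and only one carbon neighbour.
(B) has a primary amide (-C(=O)NH2) but the -C(=O)NH2 nitrogen has H2, not H1.
(C) contains an N-methylamino group (-NHCH3), which satisfies every atom and bond constraint.
(D) has a dimethylamino group (-N(CH3)2) but the nitrogen has H0, not H1.
So the answer is (C).

C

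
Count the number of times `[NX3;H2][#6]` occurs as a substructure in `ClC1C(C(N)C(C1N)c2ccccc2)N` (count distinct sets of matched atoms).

3

[NX3;H2][#6] is the SMARTS for a primary amine: a trivalent nitrogen with two H attached to carbon.
The molecule carries 3 separate instances of a primary amino group (-NH2) meeting every constraint; each maps to a distinct set of atoms, giving 3 matches.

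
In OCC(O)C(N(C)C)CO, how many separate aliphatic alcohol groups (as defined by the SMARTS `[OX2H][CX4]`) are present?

3

[OX2H][CX4] is the SMARTS for an aliphatic alcohol: a hydroxyl oxygen bound to an sp3 (X4) carbon.
The molecule carries 3 separate instances of a hydroxyl group (-OH) meeting every constraint; each maps to a distinct set of atoms, giving 3 matches.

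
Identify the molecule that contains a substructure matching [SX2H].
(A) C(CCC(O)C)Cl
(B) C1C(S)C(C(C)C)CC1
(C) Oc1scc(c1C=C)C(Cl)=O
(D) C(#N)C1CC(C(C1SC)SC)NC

B

[SX2H] describes an aliphatic sulfur with two connections, one being H (a thiol).
(A) has a hydroxyl group (-OH) but it is an -OH, not an -SH.
(B) contains a thiol (-SH), which satisfies every atom and bond constraint.
(C) has a hydroxyl group (-OH) but it is an -OH, not an -SH.
(D) has a methylthio ether (-SCH3) but the sulfur has H0 (bonded to two carbons), not H1.
So the answer is (B).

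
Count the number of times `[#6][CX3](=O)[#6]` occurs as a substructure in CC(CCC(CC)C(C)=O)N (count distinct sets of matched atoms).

[#6][CX3](=O)[#6] is the SMARTS for a ketone: a carbonyl carbon (no H) flanked by two carbons.
Exactly one fragment in the molecule meets all constraints, giving 1 match.

1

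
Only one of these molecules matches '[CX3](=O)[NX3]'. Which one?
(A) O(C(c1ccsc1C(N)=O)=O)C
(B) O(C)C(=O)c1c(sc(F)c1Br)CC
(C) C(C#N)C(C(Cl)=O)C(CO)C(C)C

[CX3](=O)[NX3] describes a carbonyl carbon bonded to a trivalent nitrogen (an amide).
(A) contains a primary amide (-C(=O)NH2), which satisfies every atom and bond constraint.
(B) has a methyl-ester group (-C(=O)OCH3) but the carbonyl is bonded to O, not to an NX3 nitrogen.
(C) has a nitrile (-C#N) but the nitrile N is NX1 (triple-bonded), not NX3.
So the answer is (A).

A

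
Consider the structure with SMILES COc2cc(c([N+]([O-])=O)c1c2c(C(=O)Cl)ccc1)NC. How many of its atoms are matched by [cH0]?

6

The query [cH0] means: aromatic carbon with no attached hydrogen (substituted or ring-fusion).
Check the 20 heavy atoms by environment: 6× c (aromatic, H0) → match; 4× c (aromatic, H1) → no; 1× N (H1) → no; 2× C (H3) → no; 3× O (H0) → no; 1× N (charge +1, H0) → no; 1× O (charge -1, H0) → no; 1× C (H0) → no; 1× Cl (H0) → no.
That gives 6 matching atoms.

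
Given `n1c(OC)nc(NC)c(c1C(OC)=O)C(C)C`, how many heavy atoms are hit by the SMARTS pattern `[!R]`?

11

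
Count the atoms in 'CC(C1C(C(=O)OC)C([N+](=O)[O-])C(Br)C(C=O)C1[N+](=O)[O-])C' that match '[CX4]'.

10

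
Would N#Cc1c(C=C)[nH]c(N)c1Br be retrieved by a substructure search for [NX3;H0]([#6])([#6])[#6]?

No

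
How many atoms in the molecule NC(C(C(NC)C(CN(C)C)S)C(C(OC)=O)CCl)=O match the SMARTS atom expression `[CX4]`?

Check the 20 heavy atoms by environment: 10× C (X4) → match; 3× N (X3) → no; 1× Cl (X1) → no; 2× C (X3) → no; 2× O (X1) → no; 1× S (X2) → no; 1× O (X2) → no.
That gives 10 matching atoms.

10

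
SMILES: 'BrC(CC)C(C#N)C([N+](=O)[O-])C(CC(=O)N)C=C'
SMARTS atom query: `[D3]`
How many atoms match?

The query [D3] means: atom with exactly three heavy-atom neighbours.
Check the 18 heavy atoms by environment: 4× C (D2) → no; 5× C (D3) → match; 2× N (D1) → no; 2× C (D1) → no; 2× O (D1) → no; 1× N (charge +1, D3) → match; 1× O (charge -1, D1) → no; 1× Br (D1) → no.
Summing the matching environments: 5 + 1 = 6 matching atoms.

6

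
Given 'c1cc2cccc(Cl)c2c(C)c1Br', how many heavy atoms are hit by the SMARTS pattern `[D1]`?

The query [D1] means: atom with exactly one heavy-atom neighbour (degree 1).
Check the 13 heavy atoms by environment: 5× c (aromatic, D3) → no; 5× c (aromatic, D2) → no; 1× C (D1) → match; 1× Cl (D1) → match; 1× Br (D1) → match.
Summing the matching environments: 1 + 1 + 1 = 3 matching atoms.

3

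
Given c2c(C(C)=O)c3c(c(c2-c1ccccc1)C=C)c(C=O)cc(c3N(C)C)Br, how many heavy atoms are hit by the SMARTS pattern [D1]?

The query [D1] means: atom with exactly one heavy-atom neighbour (degree 1).
Check the 27 heavy atoms by environment: 9× c (aromatic, D3) → no; 7× c (aromatic, D2) → no; 2× C (D2) → no; 2× O (D1) → match; 1× Br (D1) → match; 1× N (D3) → no; 4× C (D1) → match; 1× C (D3) → no.
Summing the matching environments: 2 + 1 + 4 = 7 matching atoms.

7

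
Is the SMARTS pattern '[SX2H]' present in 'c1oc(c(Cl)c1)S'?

Yes

The pattern [SX2H] describes an aliphatic sulfur with two connections, one being H — a thiol.
The molecule carries a thiol (-SH), whose atoms satisfy every constraint of the query, so the pattern matches.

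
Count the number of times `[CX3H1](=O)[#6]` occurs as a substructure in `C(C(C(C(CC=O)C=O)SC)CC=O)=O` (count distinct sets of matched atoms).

4

[CX3H1](=O)[#6] is the SMARTS for an aldehyde: an sp2 carbon with one H, double-bonded to O and single-bonded to carbon.
The molecule carries 4 separate instances of an aldehyde (-CHO) meeting every constraint; each maps to a distinct set of atoms, giving 4 matches.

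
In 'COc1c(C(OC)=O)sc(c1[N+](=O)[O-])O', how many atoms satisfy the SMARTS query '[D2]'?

The query [D2] means: atom with exactly two heavy-atom neighbours.
Check the 15 heavy atoms by environment: 1× s (aromatic, D2) → match; 4× c (aromatic, D3) → no; 1× N (charge +1, D3) → no; 1× O (charge -1, D1) → no; 3× O (D1) → no; 2× O (D2) → match; 2× C (D1) → no; 1× C (D3) → no.
Summing the matching environments: 1 + 2 = 3 matching atoms.

3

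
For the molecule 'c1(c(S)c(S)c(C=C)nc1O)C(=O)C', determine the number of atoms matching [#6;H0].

Check the 14 heavy atoms by environment: 1× n (aromatic, H0) → no; 5× c (aromatic, H0) → match; 2× S (H1) → no; 1× C (H1) → no; 1× C (H2) → no; 1× C (H0) → match; 1× O (H0) → no; 1× C (H3) → no; 1× O (H1) → no.
Summing the matching environments: 5 + 1 = 6 matching atoms.

6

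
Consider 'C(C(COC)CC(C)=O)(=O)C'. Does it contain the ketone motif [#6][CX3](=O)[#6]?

Yes

The pattern [#6][CX3](=O)[#6] describes a carbonyl carbon (no H) flanked by two carbons — a ketone.
The molecule carries an acetyl/ketone group (-C(=O)CH3), whose atoms satisfy every constraint of the query, so the pattern matches.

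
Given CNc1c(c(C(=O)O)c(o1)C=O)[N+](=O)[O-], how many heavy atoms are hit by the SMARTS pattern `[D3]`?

6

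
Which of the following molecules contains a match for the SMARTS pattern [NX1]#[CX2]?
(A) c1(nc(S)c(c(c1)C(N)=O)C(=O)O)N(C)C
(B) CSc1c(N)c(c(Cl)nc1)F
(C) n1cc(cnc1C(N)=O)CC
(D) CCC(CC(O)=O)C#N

[NX1]#[CX2] describes a nitrogen triple-bonded to a two-connected carbon (a nitrile).
(A) has a primary amide (-C(=O)NH2) but the nitrogen is NX3, not NX1.
(B) has a primary amino group (-NH2) but the nitrogen is NX3 (three connections), not NX1 triple-bonded.
(C) has a primary amide (-C(=O)NH2) but the nitrogen is NX3, not NX1.
(D) contains a nitrile (-C#N), which satisfies every atom and bond constraint.
So the answer is (D).

D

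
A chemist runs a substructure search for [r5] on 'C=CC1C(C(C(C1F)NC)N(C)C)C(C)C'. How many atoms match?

5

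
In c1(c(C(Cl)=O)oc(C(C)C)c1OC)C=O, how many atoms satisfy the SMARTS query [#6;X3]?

6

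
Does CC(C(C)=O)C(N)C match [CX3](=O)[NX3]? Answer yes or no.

The pattern [CX3](=O)[NX3] describes a carbonyl carbon bonded to a trivalent nitrogen — an amide.
The closest candidate here is a primary amino group (-NH2), but the -NH2 is not attached to a carbonyl carbon. No other fragment satisfies the full query, so there is no match.

No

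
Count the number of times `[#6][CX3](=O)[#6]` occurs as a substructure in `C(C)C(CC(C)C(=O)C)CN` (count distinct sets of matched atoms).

1

[#6][CX3](=O)[#6] is the SMARTS for a ketone: a carbonyl carbon (no H) flanked by two carbons.
Exactly one fragment in the molecule meets all constraints, giving 1 match.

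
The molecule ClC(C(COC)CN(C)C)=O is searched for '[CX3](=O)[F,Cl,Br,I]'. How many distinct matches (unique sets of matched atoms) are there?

[CX3](=O)[F,Cl,Br,I] is the SMARTS for an acyl halide: a carbonyl carbon bonded to a halogen.
Exactly one fragment in the molecule meets all constraints, giving 1 match.

1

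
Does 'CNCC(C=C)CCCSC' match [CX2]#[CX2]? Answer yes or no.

The pattern [CX2]#[CX2] describes a carbon-carbon triple bond — an alkyne.
The closest candidate here is a vinyl group (-CH=CH2), but the C=C is a double bond; both carbons are CX3, not CX2. No other fragment satisfies the full query, so there is no match.

No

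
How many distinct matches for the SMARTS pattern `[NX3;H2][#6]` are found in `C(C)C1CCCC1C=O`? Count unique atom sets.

0

[NX3;H2][#6] is the SMARTS for a primary amine: a trivalent nitrogen with two H attached to carbon.
No fragment in the molecule satisfies every constraint, giving 0 matches.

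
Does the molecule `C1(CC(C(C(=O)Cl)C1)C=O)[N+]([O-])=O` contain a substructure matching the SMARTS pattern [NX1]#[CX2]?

The pattern [NX1]#[CX2] describes a nitrogen triple-bonded to a two-connected carbon — a nitrile.
The closest candidate here is a nitro group (-[N+](=O)[O-]), but there is no C#N triple bond. No other fragment satisfies the full query, so there is no match.

No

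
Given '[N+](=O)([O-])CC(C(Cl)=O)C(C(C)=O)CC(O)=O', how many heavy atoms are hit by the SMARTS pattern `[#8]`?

The query [#8] means: #8 matches any oxygen atom.
Check the 16 heavy atoms by environment: 8× C → no; 5× O → match; 1× Cl → no; 1× N (charge +1) → no; 1× O (charge -1) → match.
Summing the matching environments: 5 + 1 = 6 matching atoms.

6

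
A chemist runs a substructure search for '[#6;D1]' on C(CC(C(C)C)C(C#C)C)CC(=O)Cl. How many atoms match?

4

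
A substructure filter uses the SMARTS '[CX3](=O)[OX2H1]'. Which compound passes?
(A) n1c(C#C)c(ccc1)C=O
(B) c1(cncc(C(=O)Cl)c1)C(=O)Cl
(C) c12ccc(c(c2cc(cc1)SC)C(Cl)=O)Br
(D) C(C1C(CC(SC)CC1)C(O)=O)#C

D

[CX3](=O)[OX2H1] describes an sp2 carbon double-bonded to O and single-bonded to an -OH oxygen (a carboxylic acid).
(A) has an aldehyde (-CHO) but there is no singly-bonded oxygen on the carbonyl carbon.
(B) has an acyl chloride (-C(=O)Cl) but the carbonyl is bonded to Cl, not to an -OH oxygen.
(C) has an acyl chloride (-C(=O)Cl) but the carbonyl is bonded to Cl, not to an -OH oxygen.
(D) contains a carboxylic acid group (-C(=O)OH), which satisfies every atom and bond constraint.
So the answer is (D).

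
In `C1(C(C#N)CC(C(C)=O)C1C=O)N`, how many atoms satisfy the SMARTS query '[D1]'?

The query [D1] means: atom with exactly one heavy-atom neighbour (degree 1).
Check the 13 heavy atoms by environment: 5× C (D3) → no; 3× C (D2) → no; 2× N (D1) → match; 2× O (D1) → match; 1× C (D1) → match.
Summing the matching environments: 2 + 2 + 1 = 5 matching atoms.

5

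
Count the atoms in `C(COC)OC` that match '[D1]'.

2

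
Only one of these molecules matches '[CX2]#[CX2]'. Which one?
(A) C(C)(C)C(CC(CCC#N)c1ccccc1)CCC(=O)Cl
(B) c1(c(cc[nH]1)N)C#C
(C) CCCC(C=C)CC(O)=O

B

[CX2]#[CX2] describes a carbon-carbon triple bond (an alkyne).
(A) has a nitrile (-C#N) but the triple bond is C#N, not C#C.
(B) contains an ethynyl group (-C#CH), which satisfies every atom and bond constraint.
(C) has a vinyl group (-CH=CH2) but the C=C is a double bond; both carbons are CX3, not CX2.
So the answer is (B).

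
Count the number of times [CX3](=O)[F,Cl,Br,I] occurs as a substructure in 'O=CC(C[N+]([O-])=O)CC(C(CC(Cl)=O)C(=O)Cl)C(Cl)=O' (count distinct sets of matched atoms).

[CX3](=O)[F,Cl,Br,I] is the SMARTS for an acyl halide: a carbonyl carbon bonded to a halogen.
The molecule carries 3 separate instances of an acyl chloride (-C(=O)Cl) meeting every constraint; each maps to a distinct set of atoms, giving 3 matches.

3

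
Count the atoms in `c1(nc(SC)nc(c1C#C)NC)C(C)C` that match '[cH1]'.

0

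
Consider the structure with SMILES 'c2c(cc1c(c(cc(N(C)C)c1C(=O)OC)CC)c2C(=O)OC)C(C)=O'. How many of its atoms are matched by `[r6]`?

The query [r6] means: r6 matches atoms in a six-membered ring.
Check the 26 heavy atoms by environment: 10× c (aromatic, in 6-ring) → match; 10× C (acyclic) → no; 5× O (acyclic) → no; 1× N (acyclic) → no.
That gives 10 matching atoms.

10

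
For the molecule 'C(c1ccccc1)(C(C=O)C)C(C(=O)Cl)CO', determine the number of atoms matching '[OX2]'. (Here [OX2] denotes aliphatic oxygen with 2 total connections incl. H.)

1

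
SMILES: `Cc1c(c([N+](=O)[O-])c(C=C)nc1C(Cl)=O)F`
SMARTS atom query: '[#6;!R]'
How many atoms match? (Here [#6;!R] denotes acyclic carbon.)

4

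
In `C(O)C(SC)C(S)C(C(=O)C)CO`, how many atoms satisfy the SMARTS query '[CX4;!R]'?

7

The query [CX4;!R] means: aliphatic carbon with four total connections, not in a ring.
Check the 13 heavy atoms by environment: 7× C (X4, acyclic) → match; 2× S (X2, acyclic) → no; 2× O (X2, acyclic) → no; 1× C (X3, acyclic) → no; 1× O (X1, acyclic) → no.
That gives 7 matching atoms.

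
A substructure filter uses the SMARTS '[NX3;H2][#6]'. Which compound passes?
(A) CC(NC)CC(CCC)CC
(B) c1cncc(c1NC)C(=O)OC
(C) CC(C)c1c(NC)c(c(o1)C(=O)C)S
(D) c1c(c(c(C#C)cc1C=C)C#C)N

D

[NX3;H2][#6] describes a trivalent nitrogen with two H attached to carbon (a primary amine).
(A) has an N-methylamino group (-NHCH3) but the nitrogen bears two carbons and only one H (H1), not H2.
(B) has an N-methylamino group (-NHCH3) but the nitrogen bears two carbons and only one H (H1), not H2.
(C) has an N-methylamino group (-NHCH3) but the nitrogen bears two carbons and only one H (H1), not H2.
(D) contains a primary amino group (-NH2), which satisfies every atom and bond constraint.
So the answer is (D).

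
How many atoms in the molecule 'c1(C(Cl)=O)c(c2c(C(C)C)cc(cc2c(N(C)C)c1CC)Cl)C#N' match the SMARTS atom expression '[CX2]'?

1

The query [CX2] means: C with X2: aliphatic carbon with exactly 2 total connections.
Check the 24 heavy atoms by environment: 10× c (aromatic, X3) → no; 7× C (X4) → no; 1× N (X3) → no; 1× C (X3) → no; 1× O (X1) → no; 2× Cl (X1) → no; 1× C (X2) → match; 1× N (X1) → no.
That gives 1 matching atom.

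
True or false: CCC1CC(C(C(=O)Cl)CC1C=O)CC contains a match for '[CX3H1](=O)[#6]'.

The pattern [CX3H1](=O)[#6] describes an sp2 carbon with one H, double-bonded to O and single-bonded to carbon — an aldehyde.
The molecule carries an aldehyde (-CHO), whose atoms satisfy every constraint of the query, so the pattern matches.

True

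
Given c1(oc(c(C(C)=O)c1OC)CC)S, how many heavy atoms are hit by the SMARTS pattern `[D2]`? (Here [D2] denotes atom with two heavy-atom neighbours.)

3

The query [D2] means: atom with exactly two heavy-atom neighbours.
Check the 13 heavy atoms by environment: 1× o (aromatic, D2) → match; 4× c (aromatic, D3) → no; 1× O (D2) → match; 3× C (D1) → no; 1× C (D3) → no; 1× O (D1) → no; 1× C (D2) → match; 1× S (D1) → no.
Summing the matching environments: 1 + 1 + 1 = 3 matching atoms.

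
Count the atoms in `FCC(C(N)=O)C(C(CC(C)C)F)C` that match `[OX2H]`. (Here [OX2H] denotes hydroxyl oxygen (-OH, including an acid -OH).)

0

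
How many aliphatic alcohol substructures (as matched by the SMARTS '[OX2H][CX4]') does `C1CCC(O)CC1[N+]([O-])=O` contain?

[OX2H][CX4] is the SMARTS for an aliphatic alcohol: a hydroxyl oxygen bound to an sp3 (X4) carbon.
Exactly one fragment in the molecule meets all constraints, giving 1 match.

1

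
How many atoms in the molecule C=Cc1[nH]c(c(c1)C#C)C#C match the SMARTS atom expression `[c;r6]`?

0

The query [c;r6] means: aromatic carbon that belongs to a six-membered ring.
Check the 11 heavy atoms by environment: 1× n (aromatic, in 5-ring) → no; 4× c (aromatic, in 5-ring) → no; 6× C (acyclic) → no.
No environment satisfies the query, so 0 matching atoms.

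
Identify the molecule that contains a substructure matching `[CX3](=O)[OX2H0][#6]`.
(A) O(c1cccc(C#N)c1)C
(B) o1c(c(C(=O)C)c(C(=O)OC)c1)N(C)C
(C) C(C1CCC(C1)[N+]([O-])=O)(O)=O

[CX3](=O)[OX2H0][#6] describes a carbonyl carbon bonded to an oxygen that is itself bonded to carbon (no H on that O) (an ester).
(A) has a methoxy ether (-OCH3) but the ether oxygen is not adjacent to a C=O carbon.
(B) contains a methyl-ester group (-C(=O)OCH3), which satisfies every atom and bond constraint.
(C) has a carboxylic acid group (-C(=O)OH) but the singly-bonded O carries H (OX2H1, not H0).
So the answer is (B).

B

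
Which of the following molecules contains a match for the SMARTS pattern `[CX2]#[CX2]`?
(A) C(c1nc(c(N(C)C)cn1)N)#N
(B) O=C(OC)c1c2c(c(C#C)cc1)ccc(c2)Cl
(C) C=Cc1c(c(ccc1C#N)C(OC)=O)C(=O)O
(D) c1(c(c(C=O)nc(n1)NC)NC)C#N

B

[CX2]#[CX2] describes a carbon-carbon triple bond (an alkyne).
(A) has a nitrile (-C#N) but the triple bond is C#N, not C#C.
(B) contains an ethynyl group (-C#CH), which satisfies every atom and bond constraint.
(C) has a vinyl group (-CH=CH2) but the C=C is a double bond; both carbons are CX3, not CX2.
(D) has a nitrile (-C#N) but the triple bond is C#N, not C#C.
So the answer is (B).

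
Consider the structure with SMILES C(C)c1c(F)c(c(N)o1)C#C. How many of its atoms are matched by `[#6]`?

8

The query [#6] means: #6 matches any atom with atomic number 6 (carbon, aromatic or aliphatic).
Check the 11 heavy atoms by environment: 1× o (aromatic) → no; 4× c (aromatic) → match; 1× F → no; 1× N → no; 4× C → match.
Summing the matching environments: 4 + 4 = 8 matching atoms.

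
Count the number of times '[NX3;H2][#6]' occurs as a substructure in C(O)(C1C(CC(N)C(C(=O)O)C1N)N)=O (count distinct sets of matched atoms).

3

[NX3;H2][#6] is the SMARTS for a primary amine: a trivalent nitrogen with two H attached to carbon.
The molecule carries 3 separate instances of a primary amino group (-NH2) meeting every constraint; each maps to a distinct set of atoms, giving 3 matches.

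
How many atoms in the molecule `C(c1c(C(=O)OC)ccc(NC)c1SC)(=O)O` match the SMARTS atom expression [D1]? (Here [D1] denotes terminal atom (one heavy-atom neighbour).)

The query [D1] means: atom with exactly one heavy-atom neighbour (degree 1).
Check the 17 heavy atoms by environment: 4× c (aromatic, D3) → no; 2× c (aromatic, D2) → no; 2× C (D3) → no; 3× O (D1) → match; 1× O (D2) → no; 3× C (D1) → match; 1× N (D2) → no; 1× S (D2) → no.
Summing the matching environments: 3 + 3 = 6 matching atoms.

6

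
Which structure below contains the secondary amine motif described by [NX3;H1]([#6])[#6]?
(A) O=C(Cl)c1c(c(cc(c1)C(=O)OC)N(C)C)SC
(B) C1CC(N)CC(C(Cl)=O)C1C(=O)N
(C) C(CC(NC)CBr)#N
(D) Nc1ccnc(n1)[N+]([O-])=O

[NX3;H1]([#6])[#6] describes a trivalent nitrogen with one H, bonded to two carbons (a secondary amine).
(A) has a dimethylamino group (-N(CH3)2) but the nitrogen has H0, not H1.
(B) has a primary amino group (-NH2) but the nitrogen has H2 and only one carbon neighbour.
(C) contains an N-methylamino group (-NHCH3), which satisfies every atom and bond constraint.
(D) has a primary amino group (-NH2) but the nitrogen has H2 and only one carbon neighbour.
So the answer is (C).

C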